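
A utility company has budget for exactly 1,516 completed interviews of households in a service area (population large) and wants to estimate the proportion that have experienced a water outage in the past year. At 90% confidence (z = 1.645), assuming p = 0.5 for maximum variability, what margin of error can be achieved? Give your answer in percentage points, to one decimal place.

SE(p̂) = √[p(1−p)/n] = √[0.2500/1516] = 0.01284.
E = z × SE = 1.645 × 0.01284 = 0.02112, or 2.1 percentage points.

2.1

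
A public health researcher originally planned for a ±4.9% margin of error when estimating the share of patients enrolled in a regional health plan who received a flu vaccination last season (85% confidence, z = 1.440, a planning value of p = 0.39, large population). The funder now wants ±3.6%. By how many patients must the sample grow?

175

At ±4.9%: n = 1.440² × 0.2379 / 0.049² ≈ 205.46 → 206.
At ±3.6%: n = 1.440² × 0.2379 / 0.036² ≈ 380.64 → 381.
Additional respondents: 381 − 206 = 175.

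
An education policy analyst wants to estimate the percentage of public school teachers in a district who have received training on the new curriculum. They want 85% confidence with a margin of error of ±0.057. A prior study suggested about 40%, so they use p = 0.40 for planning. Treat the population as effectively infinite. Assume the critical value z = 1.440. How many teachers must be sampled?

With p = 0.40, p(1−p) = 0.2400.
n = z²·p(1−p)/E² = 1.440² × 0.2400 / 0.057² = 2.0736 × 0.2400 / 0.003249 ≈ 153.17.
Rounding up gives n = 154.

154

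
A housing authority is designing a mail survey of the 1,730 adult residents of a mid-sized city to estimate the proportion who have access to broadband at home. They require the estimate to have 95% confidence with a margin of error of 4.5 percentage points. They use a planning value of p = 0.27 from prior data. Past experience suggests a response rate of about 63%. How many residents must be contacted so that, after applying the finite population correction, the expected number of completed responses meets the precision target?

489

For 95% confidence, z = 1.960.
Completed interviews needed (unadjusted): n₀ = 1.960² × 0.1971 / 0.045² ≈ 373.92 → 374.
FPC for N = 1,730: n = 374 / (1 + 373/1730) = 374 / 1.2156 ≈ 307.67 → 308.
At a 63% response rate, contacts needed = 308 / 0.63 ≈ 488.89 → 489.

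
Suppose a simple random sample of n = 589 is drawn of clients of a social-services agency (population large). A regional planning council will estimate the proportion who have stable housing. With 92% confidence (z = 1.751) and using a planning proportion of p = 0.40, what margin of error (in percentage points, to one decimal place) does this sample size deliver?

SE(p̂) = √[p(1−p)/n] = √[0.2400/589] = 0.02019.
E = z × SE = 1.751 × 0.02019 = 0.03535, or 3.5 percentage points.

3.5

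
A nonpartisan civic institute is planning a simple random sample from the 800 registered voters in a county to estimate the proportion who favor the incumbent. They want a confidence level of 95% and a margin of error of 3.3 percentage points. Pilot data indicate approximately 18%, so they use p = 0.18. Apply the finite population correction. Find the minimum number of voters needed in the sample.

For 95% confidence, z = 1.96.
Unadjusted: n₀ = 1.96² × 0.18 × 0.82 / 0.033² ≈ 520.68, so n₀ = 521.
Finite population correction with N = 800: n = n₀ / (1 + (n₀−1)/N) = 521 / (1 + 520/800) = 521 / 1.6500 ≈ 315.76.
Rounding up, n = 316.

316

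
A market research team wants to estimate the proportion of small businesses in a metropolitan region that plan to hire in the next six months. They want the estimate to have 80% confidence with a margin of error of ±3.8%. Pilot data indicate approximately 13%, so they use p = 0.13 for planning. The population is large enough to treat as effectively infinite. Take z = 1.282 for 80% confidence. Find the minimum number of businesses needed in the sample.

129

With p = 0.13, p(1−p) = 0.1131.
n = z²·p(1−p)/E² = 1.282² × 0.1131 / 0.038² = 1.6435 × 0.1131 / 0.001444 ≈ 128.73.
Rounding up gives n = 129.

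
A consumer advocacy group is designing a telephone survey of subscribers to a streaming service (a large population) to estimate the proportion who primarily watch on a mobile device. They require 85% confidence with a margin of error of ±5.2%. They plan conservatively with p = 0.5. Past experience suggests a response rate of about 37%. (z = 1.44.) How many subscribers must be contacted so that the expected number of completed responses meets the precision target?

519

Completed interviews needed: n₀ = 1.44² × 0.2500 / 0.052² ≈ 191.72 → 192.
At a 37% response rate, contacts needed = 192 / 0.37 ≈ 518.92 → 519.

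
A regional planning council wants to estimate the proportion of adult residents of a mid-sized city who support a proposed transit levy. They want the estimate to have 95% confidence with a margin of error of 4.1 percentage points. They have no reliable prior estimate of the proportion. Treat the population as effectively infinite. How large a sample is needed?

572

For 95% confidence, z = 1.960.
With no prior estimate, use p = 0.5, giving p(1−p) = 0.25.
n = z²·p(1−p)/E² = 1.960² × 0.2500 / 0.041² = 3.8416 × 0.2500 / 0.001681 ≈ 571.33.
Rounding up gives n = 572.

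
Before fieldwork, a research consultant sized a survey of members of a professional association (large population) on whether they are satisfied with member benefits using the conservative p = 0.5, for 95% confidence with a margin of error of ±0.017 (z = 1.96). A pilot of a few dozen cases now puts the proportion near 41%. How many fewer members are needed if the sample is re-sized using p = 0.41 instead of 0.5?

108

Conservative (p = 0.5): n = 1.96² × 0.25 / 0.017² ≈ 3323.18 → 3324.
Using p = 0.41: p(1−p) = 0.2419, so n = 1.96² × 0.2419 / 0.017² ≈ 3215.51 → 3216.
Reduction: 3324 − 3216 = 108.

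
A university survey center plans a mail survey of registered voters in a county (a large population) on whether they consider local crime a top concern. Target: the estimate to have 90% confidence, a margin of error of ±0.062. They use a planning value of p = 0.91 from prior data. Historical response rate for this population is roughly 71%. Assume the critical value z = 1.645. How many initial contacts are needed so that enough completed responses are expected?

82

Completed interviews needed: n₀ = 1.645² × 0.0819 / 0.062² ≈ 57.65 → 58.
At a 71% response rate, contacts needed = 58 / 0.71 ≈ 81.69 → 82.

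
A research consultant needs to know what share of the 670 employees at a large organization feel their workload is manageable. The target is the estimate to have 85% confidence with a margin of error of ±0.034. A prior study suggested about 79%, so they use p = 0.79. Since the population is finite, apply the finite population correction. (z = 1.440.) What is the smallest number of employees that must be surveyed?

207

Unadjusted: n₀ = 1.440² × 0.79 × 0.21 / 0.034² ≈ 297.59, so n₀ = 298.
Finite population correction with N = 670: n = n₀ / (1 + (n₀−1)/N) = 298 / (1 + 297/670) = 298 / 1.4433 ≈ 206.47.
Rounding up, n = 207.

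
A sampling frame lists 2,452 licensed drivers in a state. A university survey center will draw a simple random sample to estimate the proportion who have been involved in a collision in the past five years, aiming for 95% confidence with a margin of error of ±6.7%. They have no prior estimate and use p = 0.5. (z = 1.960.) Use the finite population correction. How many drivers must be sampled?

Unadjusted: n₀ = 1.960² × 0.50 × 0.50 / 0.067² ≈ 213.95, so n₀ = 214.
Finite population correction with N = 2,452: n = n₀ / (1 + (n₀−1)/N) = 214 / (1 + 213/2452) = 214 / 1.0869 ≈ 196.90.
Rounding up, n = 197.

197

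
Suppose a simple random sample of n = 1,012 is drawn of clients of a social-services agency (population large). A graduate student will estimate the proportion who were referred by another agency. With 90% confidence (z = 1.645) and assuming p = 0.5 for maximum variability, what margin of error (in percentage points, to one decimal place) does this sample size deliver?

SE(p̂) = √[p(1−p)/n] = √[0.2500/1012] = 0.01572.
E = z × SE = 1.645 × 0.01572 = 0.02586, or 2.6 percentage points.

2.6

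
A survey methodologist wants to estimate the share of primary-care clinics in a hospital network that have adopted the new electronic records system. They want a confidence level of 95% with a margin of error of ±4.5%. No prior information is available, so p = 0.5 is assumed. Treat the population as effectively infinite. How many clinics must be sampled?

For 95% confidence, z = 1.960.
With p = 0.5, p(1−p) = 0.25.
n = z²·p(1−p)/E² = 1.960² × 0.2500 / 0.045² = 3.8416 × 0.2500 / 0.002025 ≈ 474.27.
Rounding up gives n = 475.

475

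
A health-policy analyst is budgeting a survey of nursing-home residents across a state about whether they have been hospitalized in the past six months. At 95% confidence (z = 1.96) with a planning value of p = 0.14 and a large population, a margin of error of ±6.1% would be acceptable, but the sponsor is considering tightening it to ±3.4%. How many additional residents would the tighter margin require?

At ±6.1%: n = 1.96² × 0.1204 / 0.061² ≈ 124.30 → 125.
At ±3.4%: n = 1.96² × 0.1204 / 0.034² ≈ 400.11 → 401.
Additional respondents: 401 − 125 = 276.

276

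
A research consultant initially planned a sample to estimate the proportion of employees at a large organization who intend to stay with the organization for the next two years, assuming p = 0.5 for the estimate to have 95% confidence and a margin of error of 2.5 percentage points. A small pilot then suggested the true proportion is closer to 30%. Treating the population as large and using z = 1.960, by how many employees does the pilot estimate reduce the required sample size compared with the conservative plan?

Conservative (p = 0.5): n = 1.960² × 0.25 / 0.025² ≈ 1536.64 → 1537.
Using p = 0.30: p(1−p) = 0.2100, so n = 1.960² × 0.2100 / 0.025² ≈ 1290.78 → 1291.
Reduction: 1537 − 1291 = 246.

246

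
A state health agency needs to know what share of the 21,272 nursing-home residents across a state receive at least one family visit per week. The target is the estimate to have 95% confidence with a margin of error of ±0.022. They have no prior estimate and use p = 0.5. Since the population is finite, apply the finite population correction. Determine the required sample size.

For 95% confidence, z = 1.960.
Unadjusted: n₀ = 1.960² × 0.50 × 0.50 / 0.022² ≈ 1984.30, so n₀ = 1985.
Finite population correction with N = 21,272: n = n₀ / (1 + (n₀−1)/N) = 1985 / (1 + 1984/21272) = 1985 / 1.0933 ≈ 1815.66.
Rounding up, n = 1816.

1816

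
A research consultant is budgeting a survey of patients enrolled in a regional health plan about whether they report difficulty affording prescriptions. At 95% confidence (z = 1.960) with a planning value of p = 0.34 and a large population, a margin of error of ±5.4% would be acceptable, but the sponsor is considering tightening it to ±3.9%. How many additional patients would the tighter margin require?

At ±5.4%: n = 1.960² × 0.2244 / 0.054² ≈ 295.63 → 296.
At ±3.9%: n = 1.960² × 0.2244 / 0.039² ≈ 566.77 → 567.
Additional respondents: 567 − 296 = 271.

271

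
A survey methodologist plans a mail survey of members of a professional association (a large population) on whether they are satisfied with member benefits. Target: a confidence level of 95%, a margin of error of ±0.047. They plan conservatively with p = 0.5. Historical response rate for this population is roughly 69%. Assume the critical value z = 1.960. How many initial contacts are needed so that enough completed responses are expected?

Completed interviews needed: n₀ = 1.960² × 0.2500 / 0.047² ≈ 434.77 → 435.
At a 69% response rate, contacts needed = 435 / 0.69 ≈ 630.43 → 631.

631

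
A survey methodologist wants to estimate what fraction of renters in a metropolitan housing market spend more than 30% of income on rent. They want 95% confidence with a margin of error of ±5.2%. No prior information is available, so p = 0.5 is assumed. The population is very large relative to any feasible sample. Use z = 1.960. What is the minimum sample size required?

With p = 0.5, p(1−p) = 0.25.
n = z²·p(1−p)/E² = 1.960² × 0.2500 / 0.052² = 3.8416 × 0.2500 / 0.002704 ≈ 355.18.
Rounding up gives n = 356.

356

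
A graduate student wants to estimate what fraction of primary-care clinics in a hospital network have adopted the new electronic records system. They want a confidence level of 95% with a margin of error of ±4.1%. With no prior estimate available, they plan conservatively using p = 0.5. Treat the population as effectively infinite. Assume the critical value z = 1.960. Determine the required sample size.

With p = 0.5, p(1−p) = 0.25.
n = z²·p(1−p)/E² = 1.960² × 0.2500 / 0.041² = 3.8416 × 0.2500 / 0.001681 ≈ 571.33.
Rounding up gives n = 572.

572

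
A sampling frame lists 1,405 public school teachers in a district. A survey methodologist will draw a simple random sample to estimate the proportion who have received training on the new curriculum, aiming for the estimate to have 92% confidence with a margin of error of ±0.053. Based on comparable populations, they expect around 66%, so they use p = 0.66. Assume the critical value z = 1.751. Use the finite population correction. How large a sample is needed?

209

Unadjusted: n₀ = 1.751² × 0.66 × 0.34 / 0.053² ≈ 244.93, so n₀ = 245.
Finite population correction with N = 1,405: n = n₀ / (1 + (n₀−1)/N) = 245 / (1 + 244/1405) = 245 / 1.1737 ≈ 208.75.
Rounding up, n = 209.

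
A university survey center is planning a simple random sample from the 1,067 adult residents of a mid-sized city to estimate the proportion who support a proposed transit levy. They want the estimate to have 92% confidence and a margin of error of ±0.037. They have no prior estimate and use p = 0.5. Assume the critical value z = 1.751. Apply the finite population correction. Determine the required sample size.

Unadjusted: n₀ = 1.751² × 0.50 × 0.50 / 0.037² ≈ 559.90, so n₀ = 560.
Finite population correction with N = 1,067: n = n₀ / (1 + (n₀−1)/N) = 560 / (1 + 559/1067) = 560 / 1.5239 ≈ 367.48.
Rounding up, n = 368.

368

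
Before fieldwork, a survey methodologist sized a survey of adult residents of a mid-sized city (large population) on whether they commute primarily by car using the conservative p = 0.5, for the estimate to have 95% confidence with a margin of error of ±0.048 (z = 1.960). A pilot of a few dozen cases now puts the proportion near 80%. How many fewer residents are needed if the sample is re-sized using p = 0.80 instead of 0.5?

Conservative (p = 0.5): n = 1.960² × 0.25 / 0.048² ≈ 416.84 → 417.
Using p = 0.80: p(1−p) = 0.1600, so n = 1.960² × 0.1600 / 0.048² ≈ 266.78 → 267.
Reduction: 417 − 267 = 150.

150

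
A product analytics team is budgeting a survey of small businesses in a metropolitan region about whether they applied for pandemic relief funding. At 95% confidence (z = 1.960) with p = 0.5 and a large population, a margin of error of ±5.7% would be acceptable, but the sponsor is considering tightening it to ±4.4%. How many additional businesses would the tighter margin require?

At ±5.7%: n = 1.960² × 0.2500 / 0.057² ≈ 295.60 → 296.
At ±4.4%: n = 1.960² × 0.2500 / 0.044² ≈ 496.07 → 497.
Additional respondents: 497 − 296 = 201.

201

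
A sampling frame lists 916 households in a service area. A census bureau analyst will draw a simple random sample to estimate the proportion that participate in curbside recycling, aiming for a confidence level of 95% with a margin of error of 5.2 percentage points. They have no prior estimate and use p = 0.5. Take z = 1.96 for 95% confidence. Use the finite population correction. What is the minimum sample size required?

Unadjusted: n₀ = 1.96² × 0.50 × 0.50 / 0.052² ≈ 355.18, so n₀ = 356.
Finite population correction with N = 916: n = n₀ / (1 + (n₀−1)/N) = 356 / (1 + 355/916) = 356 / 1.3876 ≈ 256.57.
Rounding up, n = 257.

257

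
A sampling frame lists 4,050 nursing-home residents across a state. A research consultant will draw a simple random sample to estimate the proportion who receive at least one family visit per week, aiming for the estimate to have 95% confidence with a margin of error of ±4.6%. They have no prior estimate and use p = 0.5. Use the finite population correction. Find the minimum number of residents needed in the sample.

For 95% confidence, z = 1.96.
Unadjusted: n₀ = 1.96² × 0.50 × 0.50 / 0.046² ≈ 453.88, so n₀ = 454.
Finite population correction with N = 4,050: n = n₀ / (1 + (n₀−1)/N) = 454 / (1 + 453/4050) = 454 / 1.1119 ≈ 408.33.
Rounding up, n = 409.

409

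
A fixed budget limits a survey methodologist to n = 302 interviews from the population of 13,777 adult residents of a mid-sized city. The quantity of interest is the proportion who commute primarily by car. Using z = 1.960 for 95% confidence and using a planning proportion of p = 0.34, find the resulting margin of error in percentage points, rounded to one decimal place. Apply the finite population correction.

Finite-population factor: (N−n)/(N−1) = (13777−302)/(13777−1) = 0.9782.
SE(p̂) = √[p(1−p)/n · (N−n)/(N−1)] = √[0.2244/302 × 0.9782] = 0.02696.
E = z × SE = 1.960 × 0.02696 = 0.05284 ≈ 5.3 percentage points.

5.3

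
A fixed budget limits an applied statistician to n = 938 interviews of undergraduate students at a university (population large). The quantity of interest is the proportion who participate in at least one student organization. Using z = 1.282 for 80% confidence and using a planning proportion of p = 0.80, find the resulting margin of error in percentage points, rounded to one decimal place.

1.7

SE(p̂) = √[p(1−p)/n] = √[0.1600/938] = 0.01306.
E = z × SE = 1.282 × 0.01306 = 0.01674, or 1.7 percentage points.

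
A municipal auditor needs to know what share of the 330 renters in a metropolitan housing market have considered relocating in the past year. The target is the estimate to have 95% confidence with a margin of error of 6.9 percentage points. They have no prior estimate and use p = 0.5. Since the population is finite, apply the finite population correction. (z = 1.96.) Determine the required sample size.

126

Unadjusted: n₀ = 1.96² × 0.50 × 0.50 / 0.069² ≈ 201.72, so n₀ = 202.
Finite population correction with N = 330: n = n₀ / (1 + (n₀−1)/N) = 202 / (1 + 201/330) = 202 / 1.6091 ≈ 125.54.
Rounding up, n = 126.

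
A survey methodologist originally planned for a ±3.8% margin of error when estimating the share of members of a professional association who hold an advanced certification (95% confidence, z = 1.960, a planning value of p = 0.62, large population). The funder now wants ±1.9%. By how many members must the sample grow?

At ±3.8%: n = 1.960² × 0.2356 / 0.038² ≈ 626.79 → 627.
At ±1.9%: n = 1.960² × 0.2356 / 0.019² ≈ 2507.15 → 2508.
Additional respondents: 2508 − 627 = 1881.

1881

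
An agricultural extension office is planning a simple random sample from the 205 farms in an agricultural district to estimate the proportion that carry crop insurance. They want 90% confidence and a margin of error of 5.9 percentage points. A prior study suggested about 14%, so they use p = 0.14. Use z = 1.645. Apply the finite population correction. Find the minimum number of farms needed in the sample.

Unadjusted: n₀ = 1.645² × 0.14 × 0.86 / 0.059² ≈ 93.60, so n₀ = 94.
Finite population correction with N = 205: n = n₀ / (1 + (n₀−1)/N) = 94 / (1 + 93/205) = 94 / 1.4537 ≈ 64.66.
Rounding up, n = 65.

65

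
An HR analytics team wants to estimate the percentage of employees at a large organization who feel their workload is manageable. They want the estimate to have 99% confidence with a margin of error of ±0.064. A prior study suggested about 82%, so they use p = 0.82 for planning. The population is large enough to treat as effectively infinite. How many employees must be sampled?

For 99% confidence, z = 2.576.
With p = 0.82, p(1−p) = 0.1476.
n = z²·p(1−p)/E² = 2.576² × 0.1476 / 0.064² = 6.6358 × 0.1476 / 0.004096 ≈ 239.12.
Rounding up gives n = 240.

240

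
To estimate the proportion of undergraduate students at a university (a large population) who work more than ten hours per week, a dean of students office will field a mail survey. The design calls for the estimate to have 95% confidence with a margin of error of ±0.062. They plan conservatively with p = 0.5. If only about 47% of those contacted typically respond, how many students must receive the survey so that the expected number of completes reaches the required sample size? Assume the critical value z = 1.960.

Completed interviews needed: n₀ = 1.960² × 0.2500 / 0.062² ≈ 249.84 → 250.
At a 47% response rate, contacts needed = 250 / 0.47 ≈ 531.91 → 532.

532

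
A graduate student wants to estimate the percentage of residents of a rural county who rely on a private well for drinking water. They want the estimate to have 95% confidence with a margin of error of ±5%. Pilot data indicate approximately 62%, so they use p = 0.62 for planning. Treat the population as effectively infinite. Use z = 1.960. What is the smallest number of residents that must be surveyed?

363

With p = 0.62, p(1−p) = 0.2356.
n = z²·p(1−p)/E² = 1.960² × 0.2356 / 0.050² = 3.8416 × 0.2356 / 0.002500 ≈ 362.03.
Rounding up gives n = 363.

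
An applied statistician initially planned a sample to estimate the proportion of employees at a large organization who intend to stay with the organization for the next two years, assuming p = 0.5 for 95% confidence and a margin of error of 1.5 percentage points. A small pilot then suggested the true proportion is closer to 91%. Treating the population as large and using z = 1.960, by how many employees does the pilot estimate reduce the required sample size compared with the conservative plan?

Conservative (p = 0.5): n = 1.960² × 0.25 / 0.015² ≈ 4268.44 → 4269.
Using p = 0.91: p(1−p) = 0.0819, so n = 1.960² × 0.0819 / 0.015² ≈ 1398.34 → 1399.
Reduction: 4269 − 1399 = 2870.

2870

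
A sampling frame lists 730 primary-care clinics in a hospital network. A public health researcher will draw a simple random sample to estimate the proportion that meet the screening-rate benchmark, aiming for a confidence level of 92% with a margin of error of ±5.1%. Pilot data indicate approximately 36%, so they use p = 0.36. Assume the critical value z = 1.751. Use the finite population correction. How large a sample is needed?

Unadjusted: n₀ = 1.751² × 0.36 × 0.64 / 0.051² ≈ 271.59, so n₀ = 272.
Finite population correction with N = 730: n = n₀ / (1 + (n₀−1)/N) = 272 / (1 + 271/730) = 272 / 1.3712 ≈ 198.36.
Rounding up, n = 199.

199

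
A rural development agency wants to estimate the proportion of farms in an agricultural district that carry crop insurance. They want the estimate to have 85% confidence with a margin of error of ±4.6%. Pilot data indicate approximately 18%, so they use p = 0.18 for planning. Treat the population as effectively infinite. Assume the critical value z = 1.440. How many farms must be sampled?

With p = 0.18, p(1−p) = 0.1476.
n = z²·p(1−p)/E² = 1.440² × 0.1476 / 0.046² = 2.0736 × 0.1476 / 0.002116 ≈ 144.64.
Rounding up gives n = 145.

145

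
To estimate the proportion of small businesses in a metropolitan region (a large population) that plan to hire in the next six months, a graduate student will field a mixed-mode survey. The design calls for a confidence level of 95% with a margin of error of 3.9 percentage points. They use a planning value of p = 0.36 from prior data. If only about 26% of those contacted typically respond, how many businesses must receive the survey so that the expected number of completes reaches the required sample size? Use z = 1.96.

Completed interviews needed: n₀ = 1.96² × 0.2304 / 0.039² ≈ 581.92 → 582.
At a 26% response rate, contacts needed = 582 / 0.26 ≈ 2238.46 → 2239.

2239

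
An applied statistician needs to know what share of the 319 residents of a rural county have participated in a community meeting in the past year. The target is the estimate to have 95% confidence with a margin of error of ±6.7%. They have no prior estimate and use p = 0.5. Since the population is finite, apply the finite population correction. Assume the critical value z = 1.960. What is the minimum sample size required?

129

Unadjusted: n₀ = 1.960² × 0.50 × 0.50 / 0.067² ≈ 213.95, so n₀ = 214.
Finite population correction with N = 319: n = n₀ / (1 + (n₀−1)/N) = 214 / (1 + 213/319) = 214 / 1.6677 ≈ 128.32.
Rounding up, n = 129.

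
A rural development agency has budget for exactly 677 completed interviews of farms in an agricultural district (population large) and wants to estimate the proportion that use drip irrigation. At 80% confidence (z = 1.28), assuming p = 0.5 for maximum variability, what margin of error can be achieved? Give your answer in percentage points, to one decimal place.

SE(p̂) = √[p(1−p)/n] = √[0.2500/677] = 0.01922.
E = z × SE = 1.28 × 0.01922 = 0.02460, or 2.5 percentage points.

2.5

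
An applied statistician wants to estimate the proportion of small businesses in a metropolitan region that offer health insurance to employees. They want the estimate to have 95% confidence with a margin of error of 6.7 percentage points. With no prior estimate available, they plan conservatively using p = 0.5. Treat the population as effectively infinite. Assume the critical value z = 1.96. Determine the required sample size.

With p = 0.5, p(1−p) = 0.25.
n = z²·p(1−p)/E² = 1.96² × 0.2500 / 0.067² = 3.8416 × 0.2500 / 0.004489 ≈ 213.95.
Rounding up gives n = 214.

214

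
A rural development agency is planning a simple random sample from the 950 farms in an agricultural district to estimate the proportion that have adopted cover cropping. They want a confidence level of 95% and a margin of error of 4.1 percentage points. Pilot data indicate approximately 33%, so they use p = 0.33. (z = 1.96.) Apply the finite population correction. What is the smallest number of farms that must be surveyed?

331

Unadjusted: n₀ = 1.96² × 0.33 × 0.67 / 0.041² ≈ 505.28, so n₀ = 506.
Finite population correction with N = 950: n = n₀ / (1 + (n₀−1)/N) = 506 / (1 + 505/950) = 506 / 1.5316 ≈ 330.38.
Rounding up, n = 331.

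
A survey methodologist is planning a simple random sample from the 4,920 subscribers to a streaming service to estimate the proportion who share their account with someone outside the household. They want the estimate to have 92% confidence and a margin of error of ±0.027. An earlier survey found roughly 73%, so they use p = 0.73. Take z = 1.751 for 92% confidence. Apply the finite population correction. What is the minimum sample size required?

Unadjusted: n₀ = 1.751² × 0.73 × 0.27 / 0.027² ≈ 828.96, so n₀ = 829.
Finite population correction with N = 4,920: n = n₀ / (1 + (n₀−1)/N) = 829 / (1 + 828/4920) = 829 / 1.1683 ≈ 709.58.
Rounding up, n = 710.

710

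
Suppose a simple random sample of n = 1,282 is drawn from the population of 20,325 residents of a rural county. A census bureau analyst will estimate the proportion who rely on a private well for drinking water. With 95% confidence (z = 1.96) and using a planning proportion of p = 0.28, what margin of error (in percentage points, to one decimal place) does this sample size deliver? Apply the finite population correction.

Finite-population factor: (N−n)/(N−1) = (20325−1282)/(20325−1) = 0.9370.
SE(p̂) = √[p(1−p)/n · (N−n)/(N−1)] = √[0.2016/1282 × 0.9370] = 0.01214.
E = z × SE = 1.96 × 0.01214 = 0.02379 ≈ 2.4 percentage points.

2.4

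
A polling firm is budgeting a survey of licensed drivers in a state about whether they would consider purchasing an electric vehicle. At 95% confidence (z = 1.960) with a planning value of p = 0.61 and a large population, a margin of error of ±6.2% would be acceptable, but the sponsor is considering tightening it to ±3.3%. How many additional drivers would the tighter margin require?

At ±6.2%: n = 1.960² × 0.2379 / 0.062² ≈ 237.75 → 238.
At ±3.3%: n = 1.960² × 0.2379 / 0.033² ≈ 839.23 → 840.
Additional respondents: 840 − 238 = 602.

602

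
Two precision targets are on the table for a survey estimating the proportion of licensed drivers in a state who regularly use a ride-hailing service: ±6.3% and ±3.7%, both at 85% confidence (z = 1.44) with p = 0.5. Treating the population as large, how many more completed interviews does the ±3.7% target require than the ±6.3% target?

At ±6.3%: n = 1.44² × 0.2500 / 0.063² ≈ 130.61 → 131.
At ±3.7%: n = 1.44² × 0.2500 / 0.037² ≈ 378.67 → 379.
Additional respondents: 379 − 131 = 248.

248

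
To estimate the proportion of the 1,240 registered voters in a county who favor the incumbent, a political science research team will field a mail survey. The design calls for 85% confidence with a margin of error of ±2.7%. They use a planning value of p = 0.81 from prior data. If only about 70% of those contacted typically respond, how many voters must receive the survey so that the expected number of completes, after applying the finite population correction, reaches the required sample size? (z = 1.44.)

Completed interviews needed (unadjusted): n₀ = 1.44² × 0.1539 / 0.027² ≈ 437.76 → 438.
FPC for N = 1,240: n = 438 / (1 + 437/1240) = 438 / 1.3524 ≈ 323.86 → 324.
At a 70% response rate, contacts needed = 324 / 0.70 ≈ 462.86 → 463.

463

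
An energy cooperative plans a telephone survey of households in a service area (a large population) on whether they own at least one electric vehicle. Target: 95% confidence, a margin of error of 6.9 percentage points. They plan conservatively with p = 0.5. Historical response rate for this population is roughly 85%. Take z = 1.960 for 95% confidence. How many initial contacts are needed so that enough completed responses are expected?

Completed interviews needed: n₀ = 1.960² × 0.2500 / 0.069² ≈ 201.72 → 202.
At an 85% response rate, contacts needed = 202 / 0.85 ≈ 237.65 → 238.

238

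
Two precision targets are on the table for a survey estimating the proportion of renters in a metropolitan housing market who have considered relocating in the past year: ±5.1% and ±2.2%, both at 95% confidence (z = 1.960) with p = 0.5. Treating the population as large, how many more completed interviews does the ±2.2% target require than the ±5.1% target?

1615

At ±5.1%: n = 1.960² × 0.2500 / 0.051² ≈ 369.24 → 370.
At ±2.2%: n = 1.960² × 0.2500 / 0.022² ≈ 1984.30 → 1985.
Additional respondents: 1985 − 370 = 1615.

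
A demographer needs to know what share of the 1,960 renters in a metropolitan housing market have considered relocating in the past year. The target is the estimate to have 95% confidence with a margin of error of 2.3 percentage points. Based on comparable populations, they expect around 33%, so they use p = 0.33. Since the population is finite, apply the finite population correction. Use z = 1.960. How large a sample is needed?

Unadjusted: n₀ = 1.960² × 0.33 × 0.67 / 0.023² ≈ 1605.63, so n₀ = 1606.
Finite population correction with N = 1,960: n = n₀ / (1 + (n₀−1)/N) = 1606 / (1 + 1605/1960) = 1606 / 1.8189 ≈ 882.96.
Rounding up, n = 883.

883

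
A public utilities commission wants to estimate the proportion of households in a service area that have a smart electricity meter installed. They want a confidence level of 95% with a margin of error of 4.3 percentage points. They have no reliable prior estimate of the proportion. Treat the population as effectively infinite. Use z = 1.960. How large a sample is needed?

With no prior estimate, use p = 0.5, giving p(1−p) = 0.25.
n = z²·p(1−p)/E² = 1.960² × 0.2500 / 0.043² = 3.8416 × 0.2500 / 0.001849 ≈ 519.42.
Rounding up gives n = 520.

520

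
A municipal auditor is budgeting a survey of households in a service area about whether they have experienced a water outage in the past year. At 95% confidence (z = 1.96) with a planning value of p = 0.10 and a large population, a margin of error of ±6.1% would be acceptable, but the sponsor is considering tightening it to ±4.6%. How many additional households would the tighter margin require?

71

At ±6.1%: n = 1.96² × 0.0900 / 0.061² ≈ 92.92 → 93.
At ±4.6%: n = 1.96² × 0.0900 / 0.046² ≈ 163.40 → 164.
Additional respondents: 164 − 93 = 71.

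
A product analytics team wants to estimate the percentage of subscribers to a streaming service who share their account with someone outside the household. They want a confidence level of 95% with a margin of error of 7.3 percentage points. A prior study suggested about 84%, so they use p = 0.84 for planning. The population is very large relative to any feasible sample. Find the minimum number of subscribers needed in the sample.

97

For 95% confidence, z = 1.960.
With p = 0.84, p(1−p) = 0.1344.
n = z²·p(1−p)/E² = 1.960² × 0.1344 / 0.073² = 3.8416 × 0.1344 / 0.005329 ≈ 96.89.
Rounding up gives n = 97.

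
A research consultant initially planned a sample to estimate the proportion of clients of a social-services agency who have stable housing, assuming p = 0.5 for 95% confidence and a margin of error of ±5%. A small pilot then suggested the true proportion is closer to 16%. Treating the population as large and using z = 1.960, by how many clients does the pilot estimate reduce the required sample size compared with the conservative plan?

Conservative (p = 0.5): n = 1.960² × 0.25 / 0.050² ≈ 384.16 → 385.
Using p = 0.16: p(1−p) = 0.1344, so n = 1.960² × 0.1344 / 0.050² ≈ 206.52 → 207.
Reduction: 385 − 207 = 178.

178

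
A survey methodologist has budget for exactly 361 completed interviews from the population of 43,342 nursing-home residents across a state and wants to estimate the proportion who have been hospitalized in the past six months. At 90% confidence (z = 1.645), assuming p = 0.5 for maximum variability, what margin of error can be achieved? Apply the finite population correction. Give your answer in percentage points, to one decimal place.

4.3

Finite-population factor: (N−n)/(N−1) = (43342−361)/(43342−1) = 0.9917.
SE(p̂) = √[p(1−p)/n · (N−n)/(N−1)] = √[0.2500/361 × 0.9917] = 0.02621.
E = z × SE = 1.645 × 0.02621 = 0.04311 ≈ 4.3 percentage points.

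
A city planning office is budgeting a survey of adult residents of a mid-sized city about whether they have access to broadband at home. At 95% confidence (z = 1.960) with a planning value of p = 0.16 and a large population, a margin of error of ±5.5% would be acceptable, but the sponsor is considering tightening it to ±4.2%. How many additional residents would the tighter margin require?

At ±5.5%: n = 1.960² × 0.1344 / 0.055² ≈ 170.68 → 171.
At ±4.2%: n = 1.960² × 0.1344 / 0.042² ≈ 292.69 → 293.
Additional respondents: 293 − 171 = 122.

122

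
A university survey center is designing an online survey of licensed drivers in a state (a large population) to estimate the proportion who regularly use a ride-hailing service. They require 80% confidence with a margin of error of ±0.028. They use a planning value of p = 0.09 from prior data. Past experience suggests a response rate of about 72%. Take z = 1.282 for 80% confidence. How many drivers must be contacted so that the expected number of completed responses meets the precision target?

Completed interviews needed: n₀ = 1.282² × 0.0819 / 0.028² ≈ 171.69 → 172.
At a 72% response rate, contacts needed = 172 / 0.72 ≈ 238.89 → 239.

239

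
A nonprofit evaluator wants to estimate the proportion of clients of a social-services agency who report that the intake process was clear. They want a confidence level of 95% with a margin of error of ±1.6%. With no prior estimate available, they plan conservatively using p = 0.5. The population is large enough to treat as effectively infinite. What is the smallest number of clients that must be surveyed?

3752

For 95% confidence, z = 1.96.
With p = 0.5, p(1−p) = 0.25.
n = z²·p(1−p)/E² = 1.96² × 0.2500 / 0.016² = 3.8416 × 0.2500 / 0.000256 ≈ 3751.56.
Rounding up gives n = 3752.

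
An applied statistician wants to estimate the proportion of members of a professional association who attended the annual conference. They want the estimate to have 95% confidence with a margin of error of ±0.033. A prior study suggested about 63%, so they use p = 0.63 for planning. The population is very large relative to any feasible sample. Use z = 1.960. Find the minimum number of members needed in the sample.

823

With p = 0.63, p(1−p) = 0.2331.
n = z²·p(1−p)/E² = 1.960² × 0.2331 / 0.033² = 3.8416 × 0.2331 / 0.001089 ≈ 822.29.
Rounding up gives n = 823.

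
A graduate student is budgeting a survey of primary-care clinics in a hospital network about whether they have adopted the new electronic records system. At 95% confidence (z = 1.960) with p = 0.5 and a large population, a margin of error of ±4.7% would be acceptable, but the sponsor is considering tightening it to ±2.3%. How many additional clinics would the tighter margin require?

1381

At ±4.7%: n = 1.960² × 0.2500 / 0.047² ≈ 434.77 → 435.
At ±2.3%: n = 1.960² × 0.2500 / 0.023² ≈ 1815.50 → 1816.
Additional respondents: 1816 − 435 = 1381.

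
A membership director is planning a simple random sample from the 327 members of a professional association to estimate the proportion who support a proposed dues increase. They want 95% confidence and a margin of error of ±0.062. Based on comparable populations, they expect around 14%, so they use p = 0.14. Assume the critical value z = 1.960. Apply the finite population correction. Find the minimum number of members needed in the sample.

89

Unadjusted: n₀ = 1.960² × 0.14 × 0.86 / 0.062² ≈ 120.32, so n₀ = 121.
Finite population correction with N = 327: n = n₀ / (1 + (n₀−1)/N) = 121 / (1 + 120/327) = 121 / 1.3670 ≈ 88.52.
Rounding up, n = 89.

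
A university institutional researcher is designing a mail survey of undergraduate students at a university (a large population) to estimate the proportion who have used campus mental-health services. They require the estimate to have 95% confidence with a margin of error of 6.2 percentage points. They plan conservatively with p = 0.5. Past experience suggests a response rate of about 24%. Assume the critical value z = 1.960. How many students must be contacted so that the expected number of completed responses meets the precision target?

Completed interviews needed: n₀ = 1.960² × 0.2500 / 0.062² ≈ 249.84 → 250.
At a 24% response rate, contacts needed = 250 / 0.24 ≈ 1041.67 → 1042.

1042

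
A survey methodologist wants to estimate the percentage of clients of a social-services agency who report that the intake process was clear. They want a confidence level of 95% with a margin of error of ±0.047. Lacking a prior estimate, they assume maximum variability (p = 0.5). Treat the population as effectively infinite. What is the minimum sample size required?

For 95% confidence, z = 1.960.
With p = 0.5, p(1−p) = 0.25.
n = z²·p(1−p)/E² = 1.960² × 0.2500 / 0.047² = 3.8416 × 0.2500 / 0.002209 ≈ 434.77.
Rounding up gives n = 435.

435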